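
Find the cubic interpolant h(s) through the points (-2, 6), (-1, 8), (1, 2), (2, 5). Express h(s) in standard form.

h(s) = (11/12)s^3 + (1/6)s^2 - (47/12)s + 29/6

Build the Lagrange basis polynomials:
L_0(s) = (s + 1)(s - 1)(s - 2) / [-12] = -(1/12)s^3 + (1/6)s^2 + (1/12)s - 1/6
L_1(s) = (s + 2)(s - 1)(s - 2) / [6] = (1/6)s^3 - (1/6)s^2 - (2/3)s + 2/3
L_2(s) = (s + 2)(s + 1)(s - 2) / [-6] = -(1/6)s^3 - (1/6)s^2 + (2/3)s + 2/3
L_3(s) = (s + 2)(s + 1)(s - 1) / [12] = (1/12)s^3 + (1/6)s^2 - (1/12)s - 1/6
h(s) = 6·L_0 + 8·L_1 + 2·L_2 + 5·L_3
  6·L_0(s) = -(1/2)s^3 + s^2 + (1/2)s - 1
  8·L_1(s) = (4/3)s^3 - (4/3)s^2 - (16/3)s + 16/3
  2·L_2(s) = -(1/3)s^3 - (1/3)s^2 + (4/3)s + 4/3
  5·L_3(s) = (5/12)s^3 + (5/6)s^2 - (5/12)s - 5/6
Adding term by term: (11/12)s^3 + (1/6)s^2 - (47/12)s + 29/6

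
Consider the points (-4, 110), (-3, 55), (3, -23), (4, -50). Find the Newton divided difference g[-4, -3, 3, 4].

g[-4,-3] = (55 - 110) / (-3 - (-4)) = -55
g[-3,3] = (-23 - 55) / (3 - (-3)) = -13
g[3,4] = (-50 - (-23)) / (4 - 3) = -27
g[-4,-3,3] = (-13 - (-55)) / (3 - (-4)) = 6
g[-3,3,4] = (-27 - (-13)) / (4 - (-3)) = -2
g[-4,-3,3,4] = (-2 - 6) / (4 - (-4)) = -1

-1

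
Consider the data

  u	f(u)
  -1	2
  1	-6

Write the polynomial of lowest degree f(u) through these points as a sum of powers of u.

f(u) = -4u - 2

L_0(u) = (u - 1) / [-2] = -(1/2)u + 1/2
L_1(u) = (u + 1) / [2] = (1/2)u + 1/2
f(u) = 2·L_0 + (-6)·L_1
  2·L_0(u) = -u + 1
  (-6)·L_1(u) = -3u - 3
Adding term by term: -4u - 2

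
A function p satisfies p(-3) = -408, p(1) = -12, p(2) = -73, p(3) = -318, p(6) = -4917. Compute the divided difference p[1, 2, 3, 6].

-46

p[1,2] = (-73 - (-12)) / (2 - 1) = -61
p[2,3] = (-318 - (-73)) / (3 - 2) = -245
p[3,6] = (-4917 - (-318)) / (6 - 3) = -1533
p[1,2,3] = (-245 - (-61)) / (3 - 1) = -92
p[2,3,6] = (-1533 - (-245)) / (6 - 2) = -322
p[1,2,3,6] = (-322 - (-92)) / (6 - 1) = -46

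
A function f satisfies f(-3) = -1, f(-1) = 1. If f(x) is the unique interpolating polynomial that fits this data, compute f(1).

L_0(1) = (2)/[(-2)] = -1
L_1(1) = (4)/[(2)] = 2
Sum: (-1)·(-1) + 1·(2) = 3

3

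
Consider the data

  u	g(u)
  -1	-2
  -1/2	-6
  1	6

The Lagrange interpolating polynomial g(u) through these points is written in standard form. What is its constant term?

-6

L_0(u) = (u + 1/2)(u - 1) / [1] = u^2 - (1/2)u - 1/2
L_1(u) = (u + 1)(u - 1) / [-3/4] = -(4/3)u^2 + 4/3
L_2(u) = (u + 1)(u + 1/2) / [3] = (1/3)u^2 + (1/2)u + 1/6
g(u) = (-2)·L_0 + (-6)·L_1 + 6·L_2
Only the constant term is needed; take it from each L_i and combine:
(-2)·(-1/2) + (-6)·(4/3) + 6·(1/6) = -6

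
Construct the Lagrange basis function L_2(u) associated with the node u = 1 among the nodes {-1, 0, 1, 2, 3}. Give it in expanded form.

L_2(u) = (u + 1)u(u - 2)(u - 3) / [(2)·(1)·(-1)·(-2)]
       = (u^4 - 4u^3 + u^2 + 6u) / (4)

L_2(u) = (1/4)u^4 - u^3 + (1/4)u^2 + (3/2)u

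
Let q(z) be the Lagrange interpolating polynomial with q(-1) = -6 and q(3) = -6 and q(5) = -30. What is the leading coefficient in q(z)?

L_0(z) = (z - 3)(z - 5) / [24] = (1/24)z^2 - (1/3)z + 5/8
L_1(z) = (z + 1)(z - 5) / [-8] = -(1/8)z^2 + (1/2)z + 5/8
L_2(z) = (z + 1)(z - 3) / [12] = (1/12)z^2 - (1/6)z - 1/4
q(z) = (-6)·L_0 + (-6)·L_1 + (-30)·L_2
Only the coefficient of z^2 is needed; take it from each L_i and combine:
(-6)·(1/24) + (-6)·(-1/8) + (-30)·(1/12) = -2

-2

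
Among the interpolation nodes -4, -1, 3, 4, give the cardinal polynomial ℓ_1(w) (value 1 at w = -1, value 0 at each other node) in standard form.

ℓ_1(w) = (1/60)w^3 - (1/20)w^2 - (4/15)w + 4/5

ℓ_1(w) = (w + 4)(w - 3)(w - 4) / [(3)·(-4)·(-5)]
       = (w^3 - 3w^2 - 16w + 48) / (60)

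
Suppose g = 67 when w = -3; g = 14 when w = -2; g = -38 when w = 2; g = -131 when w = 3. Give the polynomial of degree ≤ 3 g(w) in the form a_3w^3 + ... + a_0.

Newton's divided differences:
g[-3,-2] = (14 - 67) / (-2 - (-3)) = -53
g[-2,2] = (-38 - 14) / (2 - (-2)) = -13
g[2,3] = (-131 - (-38)) / (3 - 2) = -93
g[-3,-2,2] = (-13 - (-53)) / (2 - (-3)) = 8
g[-2,2,3] = (-93 - (-13)) / (3 - (-2)) = -16
g[-3,-2,2,3] = (-16 - 8) / (3 - (-3)) = -4
g(w) = 67 + (-53)·(w + 3) + 8·(w + 3)(w + 2) + (-4)·(w + 3)(w + 2)(w - 2)
Expanding: g(w) = -4w^3 - 4w^2 + 3w + 4

g(w) = -4w^3 - 4w^2 + 3w + 4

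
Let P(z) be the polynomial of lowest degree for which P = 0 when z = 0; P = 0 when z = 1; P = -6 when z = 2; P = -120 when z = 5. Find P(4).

Evaluate each Lagrange basis at z = 4:
L_0(4) = (3)·(2)·(-1)/[(-1)·(-2)·(-5)] = 3/5
L_1(4) = (4)·(2)·(-1)/[(1)·(-1)·(-4)] = -2
L_2(4) = (4)·(3)·(-1)/[(2)·(1)·(-3)] = 2
L_3(4) = (4)·(3)·(2)/[(5)·(4)·(3)] = 2/5
Sum: 0 + 0 + (-6)·(2) + (-120)·(2/5) = -60

-60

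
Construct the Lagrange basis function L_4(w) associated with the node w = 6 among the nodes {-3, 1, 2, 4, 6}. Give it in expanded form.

L_4(w) = (w + 3)(w - 1)(w - 2)(w - 4) / [(9)·(5)·(4)·(2)]
       = (w^4 - 4w^3 - 7w^2 + 34w - 24) / (360)

L_4(w) = (1/360)w^4 - (1/90)w^3 - (7/360)w^2 + (17/180)w - 1/15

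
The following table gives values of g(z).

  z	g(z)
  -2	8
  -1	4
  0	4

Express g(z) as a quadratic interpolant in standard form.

Build the Lagrange basis polynomials:
L_0(z) = (z + 1)z / [2] = (1/2)z^2 + (1/2)z
L_1(z) = (z + 2)z / [-1] = -z^2 - 2z
L_2(z) = (z + 2)(z + 1) / [2] = (1/2)z^2 + (3/2)z + 1
g(z) = 8·L_0 + 4·L_1 + 4·L_2
  8·L_0(z) = 4z^2 + 4z
  4·L_1(z) = -4z^2 - 8z
  4·L_2(z) = 2z^2 + 6z + 4
Adding term by term: 2z^2 + 2z + 4

g(z) = 2z^2 + 2z + 4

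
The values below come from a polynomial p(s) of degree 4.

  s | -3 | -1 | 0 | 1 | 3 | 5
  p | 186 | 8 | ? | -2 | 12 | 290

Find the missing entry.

The 5 known values determine p uniquely (degree ≤ 4).
Evaluate each Lagrange basis at s = 0:
L_0(0) = (1)·(-1)·(-3)·(-5)/[(-2)·(-4)·(-6)·(-8)] = -5/128
L_1(0) = (3)·(-1)·(-3)·(-5)/[(2)·(-2)·(-4)·(-6)] = 15/32
L_2(0) = (3)·(1)·(-3)·(-5)/[(4)·(2)·(-2)·(-4)] = 45/64
L_3(0) = (3)·(1)·(-1)·(-5)/[(6)·(4)·(2)·(-2)] = -5/32
L_4(0) = (3)·(1)·(-1)·(-3)/[(8)·(6)·(4)·(2)] = 3/128
Sum: 186·(-5/128) + 8·(15/32) + (-2)·(45/64) + 12·(-5/32) + 290·(3/128) = 0

0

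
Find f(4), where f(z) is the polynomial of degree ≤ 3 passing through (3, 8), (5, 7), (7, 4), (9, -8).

117/16

Evaluate each Lagrange basis at z = 4:
L_0(4) = (-1)·(-3)·(-5)/[(-2)·(-4)·(-6)] = 5/16
L_1(4) = (1)·(-3)·(-5)/[(2)·(-2)·(-4)] = 15/16
L_2(4) = (1)·(-1)·(-5)/[(4)·(2)·(-2)] = -5/16
L_3(4) = (1)·(-1)·(-3)/[(6)·(4)·(2)] = 1/16
Sum: 8·(5/16) + 7·(15/16) + 4·(-5/16) + (-8)·(1/16) = 117/16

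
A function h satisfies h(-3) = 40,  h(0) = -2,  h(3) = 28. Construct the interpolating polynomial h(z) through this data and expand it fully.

h(z) = 4z^2 - 2z - 2

L_0(z) = z(z - 3) / [18] = (1/18)z^2 - (1/6)z
L_1(z) = (z + 3)(z - 3) / [-9] = -(1/9)z^2 + 1
L_2(z) = (z + 3)z / [18] = (1/18)z^2 + (1/6)z
h(z) = 40·L_0 + (-2)·L_1 + 28·L_2
  40·L_0(z) = (20/9)z^2 - (20/3)z
  (-2)·L_1(z) = (2/9)z^2 - 2
  28·L_2(z) = (14/9)z^2 + (14/3)z
Adding term by term: 4z^2 - 2z - 2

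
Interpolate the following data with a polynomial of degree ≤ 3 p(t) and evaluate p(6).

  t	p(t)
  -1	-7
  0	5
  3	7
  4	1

Evaluate each Lagrange basis at t = 6:
L_0(6) = (6)·(3)·(2)/[(-1)·(-4)·(-5)] = -9/5
L_1(6) = (7)·(3)·(2)/[(1)·(-3)·(-4)] = 7/2
L_2(6) = (7)·(6)·(2)/[(4)·(3)·(-1)] = -7
L_3(6) = (7)·(6)·(3)/[(5)·(4)·(1)] = 63/10
Sum: (-7)·(-9/5) + 5·(7/2) + 7·(-7) + 1·(63/10) = -63/5

-63/5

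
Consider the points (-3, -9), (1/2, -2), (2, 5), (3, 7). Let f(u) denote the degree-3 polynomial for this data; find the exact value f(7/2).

L_0(7/2) = (3)·(3/2)·(1/2)/[(-7/2)·(-5)·(-6)] = -3/140
L_1(7/2) = (13/2)·(3/2)·(1/2)/[(7/2)·(-3/2)·(-5/2)] = 13/35
L_2(7/2) = (13/2)·(3)·(1/2)/[(5)·(3/2)·(-1)] = -13/10
L_3(7/2) = (13/2)·(3)·(3/2)/[(6)·(5/2)·(1)] = 39/20
Sum: (-9)·(-3/140) + (-2)·(13/35) + 5·(-13/10) + 7·(39/20) = 33/5

33/5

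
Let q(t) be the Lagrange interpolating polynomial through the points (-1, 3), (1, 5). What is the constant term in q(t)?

4

Build the Lagrange basis polynomials:
L_0(t) = (t - 1) / [-2] = -(1/2)t + 1/2
L_1(t) = (t + 1) / [2] = (1/2)t + 1/2
q(t) = 3·L_0 + 5·L_1
Only the constant term is needed; take it from each L_i and combine:
3·(1/2) + 5·(1/2) = 4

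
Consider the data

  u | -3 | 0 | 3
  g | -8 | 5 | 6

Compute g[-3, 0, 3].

g[-3,0] = (5 - (-8)) / (0 - (-3)) = 13/3
g[0,3] = (6 - 5) / (3 - 0) = 1/3
g[-3,0,3] = (1/3 - 13/3) / (3 - (-3)) = -2/3

-2/3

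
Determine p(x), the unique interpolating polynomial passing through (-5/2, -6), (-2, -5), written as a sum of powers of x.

L_0(x) = (x + 2) / [-1/2] = -2x - 4
L_1(x) = (x + 5/2) / [1/2] = 2x + 5
p(x) = (-6)·L_0 + (-5)·L_1
  (-6)·L_0(x) = 12x + 24
  (-5)·L_1(x) = -10x - 25
Adding term by term: 2x - 1

p(x) = 2x - 1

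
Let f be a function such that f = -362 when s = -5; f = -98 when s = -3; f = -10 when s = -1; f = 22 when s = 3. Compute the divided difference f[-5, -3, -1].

f[-5,-3] = (-98 - (-362)) / (-3 - (-5)) = 132
f[-3,-1] = (-10 - (-98)) / (-1 - (-3)) = 44
f[-5,-3,-1] = (44 - 132) / (-1 - (-5)) = -22

-22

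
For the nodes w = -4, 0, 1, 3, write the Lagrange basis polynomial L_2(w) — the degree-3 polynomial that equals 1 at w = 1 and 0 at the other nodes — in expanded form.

L_2(w) = -(1/10)w^3 - (1/10)w^2 + (6/5)w

L_2(w) = (w + 4)w(w - 3) / [(5)·(1)·(-2)]
       = (w^3 + w^2 - 12w) / (-10)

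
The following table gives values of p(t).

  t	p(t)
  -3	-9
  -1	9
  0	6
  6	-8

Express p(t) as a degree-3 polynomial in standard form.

p(t) = (86/189)t^3 - (412/189)t^2 - (355/63)t + 6

Build the Lagrange basis polynomials:
L_0(t) = (t + 1)t(t - 6) / [-54] = -(1/54)t^3 + (5/54)t^2 + (1/9)t
L_1(t) = (t + 3)t(t - 6) / [14] = (1/14)t^3 - (3/14)t^2 - (9/7)t
L_2(t) = (t + 3)(t + 1)(t - 6) / [-18] = -(1/18)t^3 + (1/9)t^2 + (7/6)t + 1
L_3(t) = (t + 3)(t + 1)t / [378] = (1/378)t^3 + (2/189)t^2 + (1/126)t
p(t) = (-9)·L_0 + 9·L_1 + 6·L_2 + (-8)·L_3
  (-9)·L_0(t) = (1/6)t^3 - (5/6)t^2 - t
  9·L_1(t) = (9/14)t^3 - (27/14)t^2 - (81/7)t
  6·L_2(t) = -(1/3)t^3 + (2/3)t^2 + 7t + 6
  (-8)·L_3(t) = -(4/189)t^3 - (16/189)t^2 - (4/63)t
Adding term by term: (86/189)t^3 - (412/189)t^2 - (355/63)t + 6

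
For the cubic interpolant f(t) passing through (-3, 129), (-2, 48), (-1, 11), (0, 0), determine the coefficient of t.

-4

Build the Lagrange basis polynomials:
L_0(t) = (t + 2)(t + 1)t / [-6] = -(1/6)t^3 - (1/2)t^2 - (1/3)t
L_1(t) = (t + 3)(t + 1)t / [2] = (1/2)t^3 + 2t^2 + (3/2)t
L_2(t) = (t + 3)(t + 2)t / [-2] = -(1/2)t^3 - (5/2)t^2 - 3t
L_3(t) = (t + 3)(t + 2)(t + 1) / [6] = (1/6)t^3 + t^2 + (11/6)t + 1
f(t) = 129·L_0 + 48·L_1 + 11·L_2 + 0·L_3
Only the coefficient of t is needed; take it from each L_i and combine:
129·(-1/3) + 48·(3/2) + 11·(-3) + 0·(11/6) = -4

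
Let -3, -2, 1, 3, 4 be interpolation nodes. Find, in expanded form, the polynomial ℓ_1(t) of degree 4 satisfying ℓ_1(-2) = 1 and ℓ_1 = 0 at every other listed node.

ℓ_1(t) = (t + 3)(t - 1)(t - 3)(t - 4) / [(1)·(-3)·(-5)·(-6)]
       = (t^4 - 5t^3 - 5t^2 + 45t - 36) / (-90)

ℓ_1(t) = -(1/90)t^4 + (1/18)t^3 + (1/18)t^2 - (1/2)t + 2/5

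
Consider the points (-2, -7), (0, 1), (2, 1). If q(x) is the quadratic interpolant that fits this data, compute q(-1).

Evaluate each Lagrange basis at x = -1:
L_0(-1) = (-1)·(-3)/[(-2)·(-4)] = 3/8
L_1(-1) = (1)·(-3)/[(2)·(-2)] = 3/4
L_2(-1) = (1)·(-1)/[(4)·(2)] = -1/8
Sum: (-7)·(3/8) + 1·(3/4) + 1·(-1/8) = -2

-2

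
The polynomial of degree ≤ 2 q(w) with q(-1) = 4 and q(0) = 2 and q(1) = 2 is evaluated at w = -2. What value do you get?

8

Using Newton's divided-difference form:
q[-1,0] = (2 - 4) / (0 - (-1)) = -2
q[0,1] = (2 - 2) / (1 - 0) = 0
q[-1,0,1] = (0 - (-2)) / (1 - (-1)) = 1
q(-2) = 4 + (-2)·(-1) + 1·(-1)·(-2) = 8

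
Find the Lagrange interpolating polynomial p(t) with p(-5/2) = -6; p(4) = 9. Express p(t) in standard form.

Build the Lagrange basis polynomials:
L_0(t) = (t - 4) / [-13/2] = -(2/13)t + 8/13
L_1(t) = (t + 5/2) / [13/2] = (2/13)t + 5/13
p(t) = (-6)·L_0 + 9·L_1
  (-6)·L_0(t) = (12/13)t - 48/13
  9·L_1(t) = (18/13)t + 45/13
Adding term by term: (30/13)t - 3/13

p(t) = (30/13)t - 3/13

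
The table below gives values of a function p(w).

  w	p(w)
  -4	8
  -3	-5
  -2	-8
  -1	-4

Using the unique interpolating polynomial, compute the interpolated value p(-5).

34

Evaluate each Lagrange basis at w = -5:
L_0(-5) = (-2)·(-3)·(-4)/[(-1)·(-2)·(-3)] = 4
L_1(-5) = (-1)·(-3)·(-4)/[(1)·(-1)·(-2)] = -6
L_2(-5) = (-1)·(-2)·(-4)/[(2)·(1)·(-1)] = 4
L_3(-5) = (-1)·(-2)·(-3)/[(3)·(2)·(1)] = -1
Sum: 8·(4) + (-5)·(-6) + (-8)·(4) + (-4)·(-1) = 34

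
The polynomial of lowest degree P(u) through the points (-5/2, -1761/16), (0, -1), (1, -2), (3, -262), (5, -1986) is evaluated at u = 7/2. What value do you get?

Using Newton's divided-difference form:
P[-5/2,0] = (-1 - (-1761/16)) / (0 - (-5/2)) = 349/8
P[0,1] = (-2 - (-1)) / (1 - 0) = -1
P[1,3] = (-262 - (-2)) / (3 - 1) = -130
P[3,5] = (-1986 - (-262)) / (5 - 3) = -862
P[-5/2,0,1] = (-1 - 349/8) / (1 - (-5/2)) = -51/4
P[0,1,3] = (-130 - (-1)) / (3 - 0) = -43
P[1,3,5] = (-862 - (-130)) / (5 - 1) = -183
P[-5/2,0,1,3] = (-43 - (-51/4)) / (3 - (-5/2)) = -11/2
P[0,1,3,5] = (-183 - (-43)) / (5 - 0) = -28
P[-5/2,0,1,3,5] = (-28 - (-11/2)) / (5 - (-5/2)) = -3
P(7/2) = -1761/16 + (349/8)·(6) + (-51/4)·(6)·(7/2) + (-11/2)·(6)·(7/2)·(5/2) + (-3)·(6)·(7/2)·(5/2)·(1/2) = -7737/16

-7737/16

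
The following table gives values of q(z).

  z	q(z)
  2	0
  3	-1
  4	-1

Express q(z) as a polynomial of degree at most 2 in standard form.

q(z) = (1/2)z^2 - (7/2)z + 5

L_0(z) = (z - 3)(z - 4) / [2] = (1/2)z^2 - (7/2)z + 6
L_1(z) = (z - 2)(z - 4) / [-1] = -z^2 + 6z - 8
L_2(z) = (z - 2)(z - 3) / [2] = (1/2)z^2 - (5/2)z + 3
q(z) = 0·L_0 + (-1)·L_1 + (-1)·L_2
  0·L_0(z) = 0
  (-1)·L_1(z) = z^2 - 6z + 8
  (-1)·L_2(z) = -(1/2)z^2 + (5/2)z - 3
Adding term by term: (1/2)z^2 - (7/2)z + 5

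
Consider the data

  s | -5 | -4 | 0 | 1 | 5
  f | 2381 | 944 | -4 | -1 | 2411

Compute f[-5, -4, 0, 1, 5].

4

f[-5,-4] = (944 - 2381) / (-4 - (-5)) = -1437
f[-4,0] = (-4 - 944) / (0 - (-4)) = -237
f[0,1] = (-1 - (-4)) / (1 - 0) = 3
f[1,5] = (2411 - (-1)) / (5 - 1) = 603
f[-5,-4,0] = (-237 - (-1437)) / (0 - (-5)) = 240
f[-4,0,1] = (3 - (-237)) / (1 - (-4)) = 48
f[0,1,5] = (603 - 3) / (5 - 0) = 120
f[-5,-4,0,1] = (48 - 240) / (1 - (-5)) = -32
f[-4,0,1,5] = (120 - 48) / (5 - (-4)) = 8
f[-5,-4,0,1,5] = (8 - (-32)) / (5 - (-5)) = 4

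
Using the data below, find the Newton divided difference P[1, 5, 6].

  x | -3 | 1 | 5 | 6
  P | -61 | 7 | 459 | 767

39

P[1,5] = (459 - 7) / (5 - 1) = 113
P[5,6] = (767 - 459) / (6 - 5) = 308
P[1,5,6] = (308 - 113) / (6 - 1) = 39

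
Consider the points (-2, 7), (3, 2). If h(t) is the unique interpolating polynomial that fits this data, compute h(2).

3

Evaluate each Lagrange basis at t = 2:
L_0(2) = (-1)/[(-5)] = 1/5
L_1(2) = (4)/[(5)] = 4/5
Sum: 7·(1/5) + 2·(4/5) = 3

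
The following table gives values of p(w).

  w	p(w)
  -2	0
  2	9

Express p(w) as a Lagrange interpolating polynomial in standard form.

p(w) = (9/4)w + 9/2

L_0(w) = (w - 2) / [-4] = -(1/4)w + 1/2
L_1(w) = (w + 2) / [4] = (1/4)w + 1/2
p(w) = 0·L_0 + 9·L_1
  0·L_0(w) = 0
  9·L_1(w) = (9/4)w + 9/2
Adding term by term: (9/4)w + 9/2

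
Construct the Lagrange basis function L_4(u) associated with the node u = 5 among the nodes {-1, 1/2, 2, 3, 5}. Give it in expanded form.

L_4(u) = (u + 1)(u - 1/2)(u - 2)(u - 3) / [(6)·(9/2)·(3)·(2)]
       = (u^4 - (9/2)u^3 + 3u^2 + (11/2)u - 3) / (162)

L_4(u) = (1/162)u^4 - (1/36)u^3 + (1/54)u^2 + (11/324)u - 1/54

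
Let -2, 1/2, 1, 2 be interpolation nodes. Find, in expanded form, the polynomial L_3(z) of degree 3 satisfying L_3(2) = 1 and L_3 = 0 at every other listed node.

L_3(z) = (z + 2)(z - 1/2)(z - 1) / [(4)·(3/2)·(1)]
       = (z^3 + (1/2)z^2 - (5/2)z + 1) / (6)

L_3(z) = (1/6)z^3 + (1/12)z^2 - (5/12)z + 1/6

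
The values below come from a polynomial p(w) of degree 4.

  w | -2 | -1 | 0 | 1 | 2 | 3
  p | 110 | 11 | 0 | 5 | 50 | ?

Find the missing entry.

255

The 5 known values determine p uniquely (degree ≤ 4).
L_0(3) = (4)·(3)·(2)·(1)/[(-1)·(-2)·(-3)·(-4)] = 1
L_1(3) = (5)·(3)·(2)·(1)/[(1)·(-1)·(-2)·(-3)] = -5
L_2(3) = (5)·(4)·(2)·(1)/[(2)·(1)·(-1)·(-2)] = 10
L_3(3) = (5)·(4)·(3)·(1)/[(3)·(2)·(1)·(-1)] = -10
L_4(3) = (5)·(4)·(3)·(2)/[(4)·(3)·(2)·(1)] = 5
Sum: 110·(1) + 11·(-5) + 0 + 5·(-10) + 50·(5) = 255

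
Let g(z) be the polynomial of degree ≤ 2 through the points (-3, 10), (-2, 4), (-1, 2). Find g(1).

10

Using Newton's divided-difference form:
g[-3,-2] = (4 - 10) / (-2 - (-3)) = -6
g[-2,-1] = (2 - 4) / (-1 - (-2)) = -2
g[-3,-2,-1] = (-2 - (-6)) / (-1 - (-3)) = 2
g(1) = 10 + (-6)·(4) + 2·(4)·(3) = 10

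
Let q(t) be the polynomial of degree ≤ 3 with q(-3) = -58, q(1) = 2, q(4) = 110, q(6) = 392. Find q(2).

Using Newton's divided-difference form:
q[-3,1] = (2 - (-58)) / (1 - (-3)) = 15
q[1,4] = (110 - 2) / (4 - 1) = 36
q[4,6] = (392 - 110) / (6 - 4) = 141
q[-3,1,4] = (36 - 15) / (4 - (-3)) = 3
q[1,4,6] = (141 - 36) / (6 - 1) = 21
q[-3,1,4,6] = (21 - 3) / (6 - (-3)) = 2
q(2) = -58 + 15·(5) + 3·(5)·(1) + 2·(5)·(1)·(-2) = 12

12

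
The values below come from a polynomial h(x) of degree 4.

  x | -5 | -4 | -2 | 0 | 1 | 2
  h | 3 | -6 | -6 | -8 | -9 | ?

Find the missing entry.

The 5 known values determine h uniquely (degree ≤ 4).
Evaluate each Lagrange basis at x = 2:
L_0(2) = (6)·(4)·(2)·(1)/[(-1)·(-3)·(-5)·(-6)] = 8/15
L_1(2) = (7)·(4)·(2)·(1)/[(1)·(-2)·(-4)·(-5)] = -7/5
L_2(2) = (7)·(6)·(2)·(1)/[(3)·(2)·(-2)·(-3)] = 7/3
L_3(2) = (7)·(6)·(4)·(1)/[(5)·(4)·(2)·(-1)] = -21/5
L_4(2) = (7)·(6)·(4)·(2)/[(6)·(5)·(3)·(1)] = 56/15
Sum: 3·(8/15) + (-6)·(-7/5) + (-6)·(7/3) + (-8)·(-21/5) + (-9)·(56/15) = -4

-4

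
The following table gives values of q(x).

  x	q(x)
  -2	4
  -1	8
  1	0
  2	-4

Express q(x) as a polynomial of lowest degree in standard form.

Build the Lagrange basis polynomials:
L_0(x) = (x + 1)(x - 1)(x - 2) / [-12] = -(1/12)x^3 + (1/6)x^2 + (1/12)x - 1/6
L_1(x) = (x + 2)(x - 1)(x - 2) / [6] = (1/6)x^3 - (1/6)x^2 - (2/3)x + 2/3
L_2(x) = (x + 2)(x + 1)(x - 2) / [-6] = -(1/6)x^3 - (1/6)x^2 + (2/3)x + 2/3
L_3(x) = (x + 2)(x + 1)(x - 1) / [12] = (1/12)x^3 + (1/6)x^2 - (1/12)x - 1/6
q(x) = 4·L_0 + 8·L_1 + 0·L_2 + (-4)·L_3
  4·L_0(x) = -(1/3)x^3 + (2/3)x^2 + (1/3)x - 2/3
  8·L_1(x) = (4/3)x^3 - (4/3)x^2 - (16/3)x + 16/3
  0·L_2(x) = 0
  (-4)·L_3(x) = -(1/3)x^3 - (2/3)x^2 + (1/3)x + 2/3
Adding term by term: (2/3)x^3 - (4/3)x^2 - (14/3)x + 16/3

q(x) = (2/3)x^3 - (4/3)x^2 - (14/3)x + 16/3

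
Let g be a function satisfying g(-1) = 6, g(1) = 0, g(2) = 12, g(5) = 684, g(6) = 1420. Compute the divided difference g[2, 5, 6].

128

g[2,5] = (684 - 12) / (5 - 2) = 224
g[5,6] = (1420 - 684) / (6 - 5) = 736
g[2,5,6] = (736 - 224) / (6 - 2) = 128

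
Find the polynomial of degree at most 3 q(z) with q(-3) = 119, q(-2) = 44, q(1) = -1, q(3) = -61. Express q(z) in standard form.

q(z) = -3z^3 + 3z^2 - 3z + 2

Newton's divided differences:
q[-3,-2] = (44 - 119) / (-2 - (-3)) = -75
q[-2,1] = (-1 - 44) / (1 - (-2)) = -15
q[1,3] = (-61 - (-1)) / (3 - 1) = -30
q[-3,-2,1] = (-15 - (-75)) / (1 - (-3)) = 15
q[-2,1,3] = (-30 - (-15)) / (3 - (-2)) = -3
q[-3,-2,1,3] = (-3 - 15) / (3 - (-3)) = -3
q(z) = 119 + (-75)·(z + 3) + 15·(z + 3)(z + 2) + (-3)·(z + 3)(z + 2)(z - 1)
Expanding: q(z) = -3z^3 + 3z^2 - 3z + 2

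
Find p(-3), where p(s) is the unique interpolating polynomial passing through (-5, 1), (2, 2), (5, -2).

Evaluate each Lagrange basis at s = -3:
L_0(-3) = (-5)·(-8)/[(-7)·(-10)] = 4/7
L_1(-3) = (2)·(-8)/[(7)·(-3)] = 16/21
L_2(-3) = (2)·(-5)/[(10)·(3)] = -1/3
Sum: 1·(4/7) + 2·(16/21) + (-2)·(-1/3) = 58/21

58/21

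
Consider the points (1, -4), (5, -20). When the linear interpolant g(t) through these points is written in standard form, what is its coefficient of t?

-4

The leading coefficient equals the top divided difference g[1,5].
g[1,5] = (-20 - (-4)) / (5 - 1) = -4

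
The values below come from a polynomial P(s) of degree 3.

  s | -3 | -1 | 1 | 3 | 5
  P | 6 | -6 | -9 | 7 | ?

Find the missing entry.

52

The 4 known values determine P uniquely (degree ≤ 3).
Evaluate each Lagrange basis at s = 5:
L_0(5) = (6)·(4)·(2)/[(-2)·(-4)·(-6)] = -1
L_1(5) = (8)·(4)·(2)/[(2)·(-2)·(-4)] = 4
L_2(5) = (8)·(6)·(2)/[(4)·(2)·(-2)] = -6
L_3(5) = (8)·(6)·(4)/[(6)·(4)·(2)] = 4
Sum: 6·(-1) + (-6)·(4) + (-9)·(-6) + 7·(4) = 52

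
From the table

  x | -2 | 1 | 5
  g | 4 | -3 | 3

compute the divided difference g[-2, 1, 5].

g[-2,1] = (-3 - 4) / (1 - (-2)) = -7/3
g[1,5] = (3 - (-3)) / (5 - 1) = 3/2
g[-2,1,5] = (3/2 - (-7/3)) / (5 - (-2)) = 23/42

23/42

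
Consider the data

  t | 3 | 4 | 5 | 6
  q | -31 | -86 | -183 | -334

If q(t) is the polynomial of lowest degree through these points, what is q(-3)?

Evaluate each Lagrange basis at t = -3:
L_0(-3) = (-7)·(-8)·(-9)/[(-1)·(-2)·(-3)] = 84
L_1(-3) = (-6)·(-8)·(-9)/[(1)·(-1)·(-2)] = -216
L_2(-3) = (-6)·(-7)·(-9)/[(2)·(1)·(-1)] = 189
L_3(-3) = (-6)·(-7)·(-8)/[(3)·(2)·(1)] = -56
Sum: (-31)·(84) + (-86)·(-216) + (-183)·(189) + (-334)·(-56) = 89

89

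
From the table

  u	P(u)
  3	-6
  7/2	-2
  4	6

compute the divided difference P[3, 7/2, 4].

P[3,7/2] = (-2 - (-6)) / (7/2 - 3) = 8
P[7/2,4] = (6 - (-2)) / (4 - 7/2) = 16
P[3,7/2,4] = (16 - 8) / (4 - 3) = 8

8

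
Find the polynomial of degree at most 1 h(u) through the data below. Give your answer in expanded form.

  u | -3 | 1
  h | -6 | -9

h(u) = -(3/4)u - 33/4

Build the Lagrange basis polynomials:
L_0(u) = (u - 1) / [-4] = -(1/4)u + 1/4
L_1(u) = (u + 3) / [4] = (1/4)u + 3/4
h(u) = (-6)·L_0 + (-9)·L_1
  (-6)·L_0(u) = (3/2)u - 3/2
  (-9)·L_1(u) = -(9/4)u - 27/4
Adding term by term: -(3/4)u - 33/4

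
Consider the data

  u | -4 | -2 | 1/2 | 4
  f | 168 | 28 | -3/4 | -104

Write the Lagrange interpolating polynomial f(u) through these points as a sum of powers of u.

L_0(u) = (u + 2)(u - 1/2)(u - 4) / [-72] = -(1/72)u^3 + (5/144)u^2 + (7/72)u - 1/18
L_1(u) = (u + 4)(u - 1/2)(u - 4) / [30] = (1/30)u^3 - (1/60)u^2 - (8/15)u + 4/15
L_2(u) = (u + 4)(u + 2)(u - 4) / [-315/8] = -(8/315)u^3 - (16/315)u^2 + (128/315)u + 256/315
L_3(u) = (u + 4)(u + 2)(u - 1/2) / [168] = (1/168)u^3 + (11/336)u^2 + (5/168)u - 1/42
f(u) = 168·L_0 + 28·L_1 + (-3/4)·L_2 + (-104)·L_3
  168·L_0(u) = -(7/3)u^3 + (35/6)u^2 + (49/3)u - 28/3
  28·L_1(u) = (14/15)u^3 - (7/15)u^2 - (224/15)u + 112/15
  (-3/4)·L_2(u) = (2/105)u^3 + (4/105)u^2 - (32/105)u - 64/105
  (-104)·L_3(u) = -(13/21)u^3 - (143/42)u^2 - (65/21)u + 52/21
Adding term by term: -2u^3 + 2u^2 - 2u

f(u) = -2u^3 + 2u^2 - 2u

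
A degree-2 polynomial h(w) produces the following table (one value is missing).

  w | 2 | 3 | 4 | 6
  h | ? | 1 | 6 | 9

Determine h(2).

The 3 known values determine h uniquely (degree ≤ 2).
L_0(2) = (-2)·(-4)/[(-1)·(-3)] = 8/3
L_1(2) = (-1)·(-4)/[(1)·(-2)] = -2
L_2(2) = (-1)·(-2)/[(3)·(2)] = 1/3
Sum: 1·(8/3) + 6·(-2) + 9·(1/3) = -19/3

-19/3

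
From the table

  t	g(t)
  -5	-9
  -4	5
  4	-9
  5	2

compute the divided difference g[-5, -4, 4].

-7/4

g[-5,-4] = (5 - (-9)) / (-4 - (-5)) = 14
g[-4,4] = (-9 - 5) / (4 - (-4)) = -7/4
g[-5,-4,4] = (-7/4 - 14) / (4 - (-5)) = -7/4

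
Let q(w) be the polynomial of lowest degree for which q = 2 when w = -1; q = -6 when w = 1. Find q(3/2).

-8

Evaluate each Lagrange basis at w = 3/2:
L_0(3/2) = (1/2)/[(-2)] = -1/4
L_1(3/2) = (5/2)/[(2)] = 5/4
Sum: 2·(-1/4) + (-6)·(5/4) = -8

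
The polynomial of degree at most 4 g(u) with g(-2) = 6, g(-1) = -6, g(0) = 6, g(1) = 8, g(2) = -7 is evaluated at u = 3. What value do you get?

-19

L_0(3) = (4)·(3)·(2)·(1)/[(-1)·(-2)·(-3)·(-4)] = 1
L_1(3) = (5)·(3)·(2)·(1)/[(1)·(-1)·(-2)·(-3)] = -5
L_2(3) = (5)·(4)·(2)·(1)/[(2)·(1)·(-1)·(-2)] = 10
L_3(3) = (5)·(4)·(3)·(1)/[(3)·(2)·(1)·(-1)] = -10
L_4(3) = (5)·(4)·(3)·(2)/[(4)·(3)·(2)·(1)] = 5
Sum: 6·(1) + (-6)·(-5) + 6·(10) + 8·(-10) + (-7)·(5) = -19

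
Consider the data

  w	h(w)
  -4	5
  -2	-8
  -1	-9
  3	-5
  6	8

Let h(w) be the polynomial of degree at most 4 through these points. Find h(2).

-44/7

Evaluate each Lagrange basis at w = 2:
L_0(2) = (4)·(3)·(-1)·(-4)/[(-2)·(-3)·(-7)·(-10)] = 4/35
L_1(2) = (6)·(3)·(-1)·(-4)/[(2)·(-1)·(-5)·(-8)] = -9/10
L_2(2) = (6)·(4)·(-1)·(-4)/[(3)·(1)·(-4)·(-7)] = 8/7
L_3(2) = (6)·(4)·(3)·(-4)/[(7)·(5)·(4)·(-3)] = 24/35
L_4(2) = (6)·(4)·(3)·(-1)/[(10)·(8)·(7)·(3)] = -3/70
Sum: 5·(4/35) + (-8)·(-9/10) + (-9)·(8/7) + (-5)·(24/35) + 8·(-3/70) = -44/7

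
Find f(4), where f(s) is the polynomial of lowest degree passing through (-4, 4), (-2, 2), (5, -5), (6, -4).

L_0(4) = (6)·(-1)·(-2)/[(-2)·(-9)·(-10)] = -1/15
L_1(4) = (8)·(-1)·(-2)/[(2)·(-7)·(-8)] = 1/7
L_2(4) = (8)·(6)·(-2)/[(9)·(7)·(-1)] = 32/21
L_3(4) = (8)·(6)·(-1)/[(10)·(8)·(1)] = -3/5
Sum: 4·(-1/15) + 2·(1/7) + (-5)·(32/21) + (-4)·(-3/5) = -26/5

-26/5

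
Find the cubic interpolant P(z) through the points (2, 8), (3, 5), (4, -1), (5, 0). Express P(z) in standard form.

P(z) = (5/3)z^3 - (33/2)z^2 + (287/6)z - 35

Newton's divided differences:
P[2,3] = (5 - 8) / (3 - 2) = -3
P[3,4] = (-1 - 5) / (4 - 3) = -6
P[4,5] = (0 - (-1)) / (5 - 4) = 1
P[2,3,4] = (-6 - (-3)) / (4 - 2) = -3/2
P[3,4,5] = (1 - (-6)) / (5 - 3) = 7/2
P[2,3,4,5] = (7/2 - (-3/2)) / (5 - 2) = 5/3
P(z) = 8 + (-3)·(z - 2) + (-3/2)·(z - 2)(z - 3) + (5/3)·(z - 2)(z - 3)(z - 4)
Expanding: P(z) = (5/3)z^3 - (33/2)z^2 + (287/6)z - 35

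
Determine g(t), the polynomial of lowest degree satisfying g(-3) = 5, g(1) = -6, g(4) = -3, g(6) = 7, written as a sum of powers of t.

g(t) = (37/1260)t^3 + (601/1260)t^2 - (1261/630)t - 473/105

L_0(t) = (t - 1)(t - 4)(t - 6) / [-252] = -(1/252)t^3 + (11/252)t^2 - (17/126)t + 2/21
L_1(t) = (t + 3)(t - 4)(t - 6) / [60] = (1/60)t^3 - (7/60)t^2 - (1/10)t + 6/5
L_2(t) = (t + 3)(t - 1)(t - 6) / [-42] = -(1/42)t^3 + (2/21)t^2 + (5/14)t - 3/7
L_3(t) = (t + 3)(t - 1)(t - 4) / [90] = (1/90)t^3 - (1/45)t^2 - (11/90)t + 2/15
g(t) = 5·L_0 + (-6)·L_1 + (-3)·L_2 + 7·L_3
  5·L_0(t) = -(5/252)t^3 + (55/252)t^2 - (85/126)t + 10/21
  (-6)·L_1(t) = -(1/10)t^3 + (7/10)t^2 + (3/5)t - 36/5
  (-3)·L_2(t) = (1/14)t^3 - (2/7)t^2 - (15/14)t + 9/7
  7·L_3(t) = (7/90)t^3 - (7/45)t^2 - (77/90)t + 14/15
Adding term by term: (37/1260)t^3 + (601/1260)t^2 - (1261/630)t - 473/105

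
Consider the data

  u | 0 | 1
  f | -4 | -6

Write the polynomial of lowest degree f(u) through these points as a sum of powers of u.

Build the Lagrange basis polynomials:
L_0(u) = (u - 1) / [-1] = -u + 1
L_1(u) = u / [1] = u
f(u) = (-4)·L_0 + (-6)·L_1
  (-4)·L_0(u) = 4u - 4
  (-6)·L_1(u) = -6u
Adding term by term: -2u - 4

f(u) = -2u - 4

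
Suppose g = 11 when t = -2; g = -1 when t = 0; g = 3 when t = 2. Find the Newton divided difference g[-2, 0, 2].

g[-2,0] = (-1 - 11) / (0 - (-2)) = -6
g[0,2] = (3 - (-1)) / (2 - 0) = 2
g[-2,0,2] = (2 - (-6)) / (2 - (-2)) = 2

2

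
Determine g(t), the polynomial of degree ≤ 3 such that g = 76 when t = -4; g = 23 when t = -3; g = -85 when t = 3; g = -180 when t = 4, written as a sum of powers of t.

g(t) = -2t^3 - 3t^2 - 4

Newton's divided differences:
g[-4,-3] = (23 - 76) / (-3 - (-4)) = -53
g[-3,3] = (-85 - 23) / (3 - (-3)) = -18
g[3,4] = (-180 - (-85)) / (4 - 3) = -95
g[-4,-3,3] = (-18 - (-53)) / (3 - (-4)) = 5
g[-3,3,4] = (-95 - (-18)) / (4 - (-3)) = -11
g[-4,-3,3,4] = (-11 - 5) / (4 - (-4)) = -2
g(t) = 76 + (-53)·(t + 4) + 5·(t + 4)(t + 3) + (-2)·(t + 4)(t + 3)(t - 3)
Expanding: g(t) = -2t^3 - 3t^2 - 4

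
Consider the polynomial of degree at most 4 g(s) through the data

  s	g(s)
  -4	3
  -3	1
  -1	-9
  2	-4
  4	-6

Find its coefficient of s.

L_0(s) = (s + 3)(s + 1)(s - 2)(s - 4) / [144] = (1/144)s^4 - (1/72)s^3 - (13/144)s^2 + (7/72)s + 1/6
L_1(s) = (s + 4)(s + 1)(s - 2)(s - 4) / [-70] = -(1/70)s^4 + (1/70)s^3 + (9/35)s^2 - (8/35)s - 16/35
L_2(s) = (s + 4)(s + 3)(s - 2)(s - 4) / [90] = (1/90)s^4 + (1/90)s^3 - (11/45)s^2 - (8/45)s + 16/15
L_3(s) = (s + 4)(s + 3)(s + 1)(s - 4) / [-180] = -(1/180)s^4 - (1/45)s^3 + (13/180)s^2 + (16/45)s + 4/15
L_4(s) = (s + 4)(s + 3)(s + 1)(s - 2) / [560] = (1/560)s^4 + (3/280)s^3 + (3/560)s^2 - (13/280)s - 3/70
g(s) = 3·L_0 + 1·L_1 + (-9)·L_2 + (-4)·L_3 + (-6)·L_4
Only the coefficient of s is needed; take it from each L_i and combine:
3·(7/72) + 1·(-8/35) + (-9)·(-8/45) + (-4)·(16/45) + (-6)·(-13/280) = 187/360

187/360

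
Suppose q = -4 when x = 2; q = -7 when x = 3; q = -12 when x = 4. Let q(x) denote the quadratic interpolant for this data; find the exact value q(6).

Using Newton's divided-difference form:
q[2,3] = (-7 - (-4)) / (3 - 2) = -3
q[3,4] = (-12 - (-7)) / (4 - 3) = -5
q[2,3,4] = (-5 - (-3)) / (4 - 2) = -1
q(6) = -4 + (-3)·(4) + (-1)·(4)·(3) = -28

-28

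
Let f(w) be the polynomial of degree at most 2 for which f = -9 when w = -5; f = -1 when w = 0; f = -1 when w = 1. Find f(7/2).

Using Newton's divided-difference form:
f[-5,0] = (-1 - (-9)) / (0 - (-5)) = 8/5
f[0,1] = (-1 - (-1)) / (1 - 0) = 0
f[-5,0,1] = (0 - 8/5) / (1 - (-5)) = -4/15
f(7/2) = -9 + (8/5)·(17/2) + (-4/15)·(17/2)·(7/2) = -10/3

-10/3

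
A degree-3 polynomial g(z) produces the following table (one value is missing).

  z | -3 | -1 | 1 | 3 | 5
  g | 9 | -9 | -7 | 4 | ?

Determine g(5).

13

The 4 known values determine g uniquely (degree ≤ 3).
Evaluate each Lagrange basis at z = 5:
L_0(5) = (6)·(4)·(2)/[(-2)·(-4)·(-6)] = -1
L_1(5) = (8)·(4)·(2)/[(2)·(-2)·(-4)] = 4
L_2(5) = (8)·(6)·(2)/[(4)·(2)·(-2)] = -6
L_3(5) = (8)·(6)·(4)/[(6)·(4)·(2)] = 4
Sum: 9·(-1) + (-9)·(4) + (-7)·(-6) + 4·(4) = 13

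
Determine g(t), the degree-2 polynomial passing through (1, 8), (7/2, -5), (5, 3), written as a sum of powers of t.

Newton's divided differences:
g[1,7/2] = (-5 - 8) / (7/2 - 1) = -26/5
g[7/2,5] = (3 - (-5)) / (5 - 7/2) = 16/3
g[1,7/2,5] = (16/3 - (-26/5)) / (5 - 1) = 79/30
g(t) = 8 + (-26/5)·(t - 1) + (79/30)·(t - 1)(t - 7/2)
Expanding: g(t) = (79/30)t^2 - (341/20)t + 269/12

g(t) = (79/30)t^2 - (341/20)t + 269/12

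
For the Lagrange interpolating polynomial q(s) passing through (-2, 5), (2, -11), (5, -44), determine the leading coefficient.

Build the Lagrange basis polynomials:
L_0(s) = (s - 2)(s - 5) / [28] = (1/28)s^2 - (1/4)s + 5/14
L_1(s) = (s + 2)(s - 5) / [-12] = -(1/12)s^2 + (1/4)s + 5/6
L_2(s) = (s + 2)(s - 2) / [21] = (1/21)s^2 - 4/21
q(s) = 5·L_0 + (-11)·L_1 + (-44)·L_2
Only the coefficient of s^2 is needed; take it from each L_i and combine:
5·(1/28) + (-11)·(-1/12) + (-44)·(1/21) = -1

-1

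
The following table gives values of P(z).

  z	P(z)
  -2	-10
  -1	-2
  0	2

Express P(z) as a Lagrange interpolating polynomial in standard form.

P(z) = -2z^2 + 2z + 2

Build the Lagrange basis polynomials:
L_0(z) = (z + 1)z / [2] = (1/2)z^2 + (1/2)z
L_1(z) = (z + 2)z / [-1] = -z^2 - 2z
L_2(z) = (z + 2)(z + 1) / [2] = (1/2)z^2 + (3/2)z + 1
P(z) = (-10)·L_0 + (-2)·L_1 + 2·L_2
  (-10)·L_0(z) = -5z^2 - 5z
  (-2)·L_1(z) = 2z^2 + 4z
  2·L_2(z) = z^2 + 3z + 2
Adding term by term: -2z^2 + 2z + 2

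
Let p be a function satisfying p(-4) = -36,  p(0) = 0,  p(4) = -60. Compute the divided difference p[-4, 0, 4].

-3

p[-4,0] = (0 - (-36)) / (0 - (-4)) = 9
p[0,4] = (-60 - 0) / (4 - 0) = -15
p[-4,0,4] = (-15 - 9) / (4 - (-4)) = -3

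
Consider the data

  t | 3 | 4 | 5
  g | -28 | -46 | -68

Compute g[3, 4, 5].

-2

g[3,4] = (-46 - (-28)) / (4 - 3) = -18
g[4,5] = (-68 - (-46)) / (5 - 4) = -22
g[3,4,5] = (-22 - (-18)) / (5 - 3) = -2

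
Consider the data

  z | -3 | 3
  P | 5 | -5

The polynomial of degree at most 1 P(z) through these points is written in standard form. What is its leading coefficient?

-5/3

The leading coefficient equals the top divided difference P[-3,3].
P[-3,3] = (-5 - 5) / (3 - (-3)) = -5/3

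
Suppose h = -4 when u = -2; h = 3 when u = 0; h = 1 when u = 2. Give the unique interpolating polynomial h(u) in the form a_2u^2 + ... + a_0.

h(u) = -(9/8)u^2 + (5/4)u + 3

Newton's divided differences:
h[-2,0] = (3 - (-4)) / (0 - (-2)) = 7/2
h[0,2] = (1 - 3) / (2 - 0) = -1
h[-2,0,2] = (-1 - 7/2) / (2 - (-2)) = -9/8
h(u) = -4 + (7/2)·(u + 2) + (-9/8)·(u + 2)u
Expanding: h(u) = -(9/8)u^2 + (5/4)u + 3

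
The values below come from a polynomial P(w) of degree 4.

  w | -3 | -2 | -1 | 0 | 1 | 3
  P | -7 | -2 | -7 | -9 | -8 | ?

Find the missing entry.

The 5 known values determine P uniquely (degree ≤ 4).
Evaluate each Lagrange basis at w = 3:
L_0(3) = (5)·(4)·(3)·(2)/[(-1)·(-2)·(-3)·(-4)] = 5
L_1(3) = (6)·(4)·(3)·(2)/[(1)·(-1)·(-2)·(-3)] = -24
L_2(3) = (6)·(5)·(3)·(2)/[(2)·(1)·(-1)·(-2)] = 45
L_3(3) = (6)·(5)·(4)·(2)/[(3)·(2)·(1)·(-1)] = -40
L_4(3) = (6)·(5)·(4)·(3)/[(4)·(3)·(2)·(1)] = 15
Sum: (-7)·(5) + (-2)·(-24) + (-7)·(45) + (-9)·(-40) + (-8)·(15) = -62

-62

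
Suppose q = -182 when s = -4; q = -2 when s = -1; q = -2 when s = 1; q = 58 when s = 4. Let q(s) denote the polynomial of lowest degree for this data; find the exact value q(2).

Evaluate each Lagrange basis at s = 2:
L_0(2) = (3)·(1)·(-2)/[(-3)·(-5)·(-8)] = 1/20
L_1(2) = (6)·(1)·(-2)/[(3)·(-2)·(-5)] = -2/5
L_2(2) = (6)·(3)·(-2)/[(5)·(2)·(-3)] = 6/5
L_3(2) = (6)·(3)·(1)/[(8)·(5)·(3)] = 3/20
Sum: (-182)·(1/20) + (-2)·(-2/5) + (-2)·(6/5) + 58·(3/20) = -2

-2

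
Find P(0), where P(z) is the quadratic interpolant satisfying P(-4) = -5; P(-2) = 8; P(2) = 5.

L_0(0) = (2)·(-2)/[(-2)·(-6)] = -1/3
L_1(0) = (4)·(-2)/[(2)·(-4)] = 1
L_2(0) = (4)·(2)/[(6)·(4)] = 1/3
Sum: (-5)·(-1/3) + 8·(1) + 5·(1/3) = 34/3

34/3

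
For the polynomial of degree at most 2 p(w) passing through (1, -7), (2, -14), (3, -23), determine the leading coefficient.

The leading coefficient equals the top divided difference p[1,2,3].
p[1,2] = (-14 - (-7)) / (2 - 1) = -7
p[2,3] = (-23 - (-14)) / (3 - 2) = -9
p[1,2,3] = (-9 - (-7)) / (3 - 1) = -1

-1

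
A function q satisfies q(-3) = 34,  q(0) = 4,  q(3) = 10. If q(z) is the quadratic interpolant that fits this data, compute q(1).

2

Using Newton's divided-difference form:
q[-3,0] = (4 - 34) / (0 - (-3)) = -10
q[0,3] = (10 - 4) / (3 - 0) = 2
q[-3,0,3] = (2 - (-10)) / (3 - (-3)) = 2
q(1) = 34 + (-10)·(4) + 2·(4)·(1) = 2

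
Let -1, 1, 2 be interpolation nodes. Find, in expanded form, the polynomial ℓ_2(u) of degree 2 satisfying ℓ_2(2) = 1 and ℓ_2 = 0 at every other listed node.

ℓ_2(u) = (1/3)u^2 - 1/3

ℓ_2(u) = (u + 1)(u - 1) / [(3)·(1)]
       = (u^2 - 1) / (3)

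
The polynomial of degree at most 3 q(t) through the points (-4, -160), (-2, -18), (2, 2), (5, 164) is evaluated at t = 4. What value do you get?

Evaluate each Lagrange basis at t = 4:
L_0(4) = (6)·(2)·(-1)/[(-2)·(-6)·(-9)] = 1/9
L_1(4) = (8)·(2)·(-1)/[(2)·(-4)·(-7)] = -2/7
L_2(4) = (8)·(6)·(-1)/[(6)·(4)·(-3)] = 2/3
L_3(4) = (8)·(6)·(2)/[(9)·(7)·(3)] = 32/63
Sum: (-160)·(1/9) + (-18)·(-2/7) + 2·(2/3) + 164·(32/63) = 72

72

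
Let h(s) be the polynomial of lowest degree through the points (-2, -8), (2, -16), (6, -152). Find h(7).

-206

Using Newton's divided-difference form:
h[-2,2] = (-16 - (-8)) / (2 - (-2)) = -2
h[2,6] = (-152 - (-16)) / (6 - 2) = -34
h[-2,2,6] = (-34 - (-2)) / (6 - (-2)) = -4
h(7) = -8 + (-2)·(9) + (-4)·(9)·(5) = -206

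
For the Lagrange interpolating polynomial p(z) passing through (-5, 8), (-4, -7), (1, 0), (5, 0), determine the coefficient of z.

289/45

L_0(z) = (z + 4)(z - 1)(z - 5) / [-60] = -(1/60)z^3 + (1/30)z^2 + (19/60)z - 1/3
L_1(z) = (z + 5)(z - 1)(z - 5) / [45] = (1/45)z^3 - (1/45)z^2 - (5/9)z + 5/9
L_2(z) = (z + 5)(z + 4)(z - 5) / [-120] = -(1/120)z^3 - (1/30)z^2 + (5/24)z + 5/6
L_3(z) = (z + 5)(z + 4)(z - 1) / [360] = (1/360)z^3 + (1/45)z^2 + (11/360)z - 1/18
p(z) = 8·L_0 + (-7)·L_1 + 0·L_2 + 0·L_3
Only the coefficient of z is needed; take it from each L_i and combine:
8·(19/60) + (-7)·(-5/9) + 0·(5/24) + 0·(11/360) = 289/45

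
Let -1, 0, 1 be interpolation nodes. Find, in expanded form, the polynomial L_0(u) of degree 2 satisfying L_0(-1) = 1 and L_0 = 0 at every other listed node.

L_0(u) = u(u - 1) / [(-1)·(-2)]
       = (u^2 - u) / (2)

L_0(u) = (1/2)u^2 - (1/2)u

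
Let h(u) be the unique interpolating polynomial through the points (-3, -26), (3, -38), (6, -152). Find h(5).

-106

L_0(5) = (2)·(-1)/[(-6)·(-9)] = -1/27
L_1(5) = (8)·(-1)/[(6)·(-3)] = 4/9
L_2(5) = (8)·(2)/[(9)·(3)] = 16/27
Sum: (-26)·(-1/27) + (-38)·(4/9) + (-152)·(16/27) = -106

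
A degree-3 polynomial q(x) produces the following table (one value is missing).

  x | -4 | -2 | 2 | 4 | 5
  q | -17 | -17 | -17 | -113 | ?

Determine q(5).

-206

The 4 known values determine q uniquely (degree ≤ 3).
Evaluate each Lagrange basis at x = 5:
L_0(5) = (7)·(3)·(1)/[(-2)·(-6)·(-8)] = -7/32
L_1(5) = (9)·(3)·(1)/[(2)·(-4)·(-6)] = 9/16
L_2(5) = (9)·(7)·(1)/[(6)·(4)·(-2)] = -21/16
L_3(5) = (9)·(7)·(3)/[(8)·(6)·(2)] = 63/32
Sum: (-17)·(-7/32) + (-17)·(9/16) + (-17)·(-21/16) + (-113)·(63/32) = -206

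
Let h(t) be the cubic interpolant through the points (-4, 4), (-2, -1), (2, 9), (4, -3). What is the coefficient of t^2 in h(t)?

Build the Lagrange basis polynomials:
L_0(t) = (t + 2)(t - 2)(t - 4) / [-96] = -(1/96)t^3 + (1/24)t^2 + (1/24)t - 1/6
L_1(t) = (t + 4)(t - 2)(t - 4) / [48] = (1/48)t^3 - (1/24)t^2 - (1/3)t + 2/3
L_2(t) = (t + 4)(t + 2)(t - 4) / [-48] = -(1/48)t^3 - (1/24)t^2 + (1/3)t + 2/3
L_3(t) = (t + 4)(t + 2)(t - 2) / [96] = (1/96)t^3 + (1/24)t^2 - (1/24)t - 1/6
h(t) = 4·L_0 + (-1)·L_1 + 9·L_2 + (-3)·L_3
Only the coefficient of t^2 is needed; take it from each L_i and combine:
4·(1/24) + (-1)·(-1/24) + 9·(-1/24) + (-3)·(1/24) = -7/24

-7/24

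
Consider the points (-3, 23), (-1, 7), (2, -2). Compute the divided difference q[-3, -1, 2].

q[-3,-1] = (7 - 23) / (-1 - (-3)) = -8
q[-1,2] = (-2 - 7) / (2 - (-1)) = -3
q[-3,-1,2] = (-3 - (-8)) / (2 - (-3)) = 1

1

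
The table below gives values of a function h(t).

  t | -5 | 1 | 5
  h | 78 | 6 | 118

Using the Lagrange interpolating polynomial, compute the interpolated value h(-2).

L_0(-2) = (-3)·(-7)/[(-6)·(-10)] = 7/20
L_1(-2) = (3)·(-7)/[(6)·(-4)] = 7/8
L_2(-2) = (3)·(-3)/[(10)·(4)] = -9/40
Sum: 78·(7/20) + 6·(7/8) + 118·(-9/40) = 6

6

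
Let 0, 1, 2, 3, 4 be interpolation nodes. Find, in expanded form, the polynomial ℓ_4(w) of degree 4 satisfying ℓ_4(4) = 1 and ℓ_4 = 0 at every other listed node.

ℓ_4(w) = w(w - 1)(w - 2)(w - 3) / [(4)·(3)·(2)·(1)]
       = (w^4 - 6w^3 + 11w^2 - 6w) / (24)

ℓ_4(w) = (1/24)w^4 - (1/4)w^3 + (11/24)w^2 - (1/4)w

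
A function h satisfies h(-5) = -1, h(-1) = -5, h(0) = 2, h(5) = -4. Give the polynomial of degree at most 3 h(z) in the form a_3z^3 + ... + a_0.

Build the Lagrange basis polynomials:
L_0(z) = (z + 1)z(z - 5) / [-200] = -(1/200)z^3 + (1/50)z^2 + (1/40)z
L_1(z) = (z + 5)z(z - 5) / [24] = (1/24)z^3 - (25/24)z
L_2(z) = (z + 5)(z + 1)(z - 5) / [-25] = -(1/25)z^3 - (1/25)z^2 + z + 1
L_3(z) = (z + 5)(z + 1)z / [300] = (1/300)z^3 + (1/50)z^2 + (1/60)z
h(z) = (-1)·L_0 + (-5)·L_1 + 2·L_2 + (-4)·L_3
  (-1)·L_0(z) = (1/200)z^3 - (1/50)z^2 - (1/40)z
  (-5)·L_1(z) = -(5/24)z^3 + (125/24)z
  2·L_2(z) = -(2/25)z^3 - (2/25)z^2 + 2z + 2
  (-4)·L_3(z) = -(1/75)z^3 - (2/25)z^2 - (1/15)z
Adding term by term: -(89/300)z^3 - (9/50)z^2 + (427/60)z + 2

h(z) = -(89/300)z^3 - (9/50)z^2 + (427/60)z + 2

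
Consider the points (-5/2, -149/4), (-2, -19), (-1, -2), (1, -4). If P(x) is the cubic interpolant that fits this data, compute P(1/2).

Evaluate each Lagrange basis at x = 1/2:
L_0(1/2) = (5/2)·(3/2)·(-1/2)/[(-1/2)·(-3/2)·(-7/2)] = 5/7
L_1(1/2) = (3)·(3/2)·(-1/2)/[(1/2)·(-1)·(-3)] = -3/2
L_2(1/2) = (3)·(5/2)·(-1/2)/[(3/2)·(1)·(-2)] = 5/4
L_3(1/2) = (3)·(5/2)·(3/2)/[(7/2)·(3)·(2)] = 15/28
Sum: (-149/4)·(5/7) + (-19)·(-3/2) + (-2)·(5/4) + (-4)·(15/28) = -11/4

-11/4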